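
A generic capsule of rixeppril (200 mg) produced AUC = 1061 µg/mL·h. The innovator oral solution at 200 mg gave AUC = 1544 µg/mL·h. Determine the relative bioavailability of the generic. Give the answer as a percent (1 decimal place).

F_rel = 68.7%

F_rel = (AUC_test/D_test) / (AUC_ref/D_ref)
      = (1061/200) / (1544/200)
      = 5.305 / 7.72 = 0.6872 = 68.72%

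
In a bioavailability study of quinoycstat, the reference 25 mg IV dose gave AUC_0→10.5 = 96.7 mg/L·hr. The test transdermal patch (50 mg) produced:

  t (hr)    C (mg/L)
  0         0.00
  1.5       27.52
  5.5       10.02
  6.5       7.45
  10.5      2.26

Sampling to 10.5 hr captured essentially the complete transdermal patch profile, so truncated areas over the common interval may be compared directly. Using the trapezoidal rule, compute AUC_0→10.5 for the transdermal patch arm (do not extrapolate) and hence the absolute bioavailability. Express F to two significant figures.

Trapezoidal AUC_0→10.5 (transdermal patch):
  [0→1.5]: (0.00+27.52)/2 × 1.5 = 20.64
  [1.5→5.5]: (27.52+10.02)/2 × 4 = 75.08
  [5.5→6.5]: (10.02+7.45)/2 × 1 = 8.735
  [6.5→10.5]: (7.45+2.26)/2 × 4 = 19.42
  Sum = 123.875 mg/L·hr
F = (AUC_ev/D_ev)/(AUC_iv/D_iv) = (123.875/50)/(96.7/25) = 2.4775/3.868 = 0.6405

F = 0.64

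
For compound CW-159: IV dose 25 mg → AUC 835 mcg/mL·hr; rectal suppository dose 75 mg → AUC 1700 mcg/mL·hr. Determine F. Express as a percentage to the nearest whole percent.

F = 68%

F = (AUC_ev / D_ev) / (AUC_iv / D_iv)
  = (1700/75) / (835/25)
  = 22.6667 / 33.4 = 0.6786
  = 67.86%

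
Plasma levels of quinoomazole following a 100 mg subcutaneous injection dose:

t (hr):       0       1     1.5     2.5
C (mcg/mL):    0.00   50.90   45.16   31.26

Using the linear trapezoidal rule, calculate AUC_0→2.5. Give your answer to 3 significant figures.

Trapezoidal AUC_0→2.5:
  [0→1]: (0.00+50.90)/2 × 1 = 25.45
  [1→1.5]: (50.90+45.16)/2 × 0.5 = 24.015
  [1.5→2.5]: (45.16+31.26)/2 × 1 = 38.21
  Sum = 87.675 mcg/mL·hr

AUC = 87.7 mcg/mL·hr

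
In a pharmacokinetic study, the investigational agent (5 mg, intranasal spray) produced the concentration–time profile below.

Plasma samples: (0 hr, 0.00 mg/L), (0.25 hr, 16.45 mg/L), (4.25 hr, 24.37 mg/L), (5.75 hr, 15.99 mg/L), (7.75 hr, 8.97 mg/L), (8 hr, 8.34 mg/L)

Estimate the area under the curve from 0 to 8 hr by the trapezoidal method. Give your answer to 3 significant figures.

AUC = 141 mg/L·hr

Trapezoidal AUC_0→8:
  [0→0.25]: (0.00+16.45)/2 × 0.25 = 2.05625
  [0.25→4.25]: (16.45+24.37)/2 × 4 = 81.64
  [4.25→5.75]: (24.37+15.99)/2 × 1.5 = 30.27
  [5.75→7.75]: (15.99+8.97)/2 × 2 = 24.96
  [7.75→8]: (8.97+8.34)/2 × 0.25 = 2.16375
  Sum = 141.09 mg/L·hr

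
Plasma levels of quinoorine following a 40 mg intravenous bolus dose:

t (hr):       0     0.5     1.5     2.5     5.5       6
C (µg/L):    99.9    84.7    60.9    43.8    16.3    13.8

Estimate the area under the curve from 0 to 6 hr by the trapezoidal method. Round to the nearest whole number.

AUC = 269 µg/L·hr

Trapezoidal AUC_0→6:
  [0→0.5]: (99.9+84.7)/2 × 0.5 = 46.15
  [0.5→1.5]: (84.7+60.9)/2 × 1 = 72.8
  [1.5→2.5]: (60.9+43.8)/2 × 1 = 52.35
  [2.5→5.5]: (43.8+16.3)/2 × 3 = 90.15
  [5.5→6]: (16.3+13.8)/2 × 0.5 = 7.525
  Sum = 268.975 µg/L·hr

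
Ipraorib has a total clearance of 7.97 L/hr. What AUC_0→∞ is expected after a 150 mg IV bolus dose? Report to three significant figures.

AUC_0→∞ = Dose_iv / CL
        = 150 / 7.97 = 18.8206 mg/L·hr

AUC = 18.8 mg/L·hr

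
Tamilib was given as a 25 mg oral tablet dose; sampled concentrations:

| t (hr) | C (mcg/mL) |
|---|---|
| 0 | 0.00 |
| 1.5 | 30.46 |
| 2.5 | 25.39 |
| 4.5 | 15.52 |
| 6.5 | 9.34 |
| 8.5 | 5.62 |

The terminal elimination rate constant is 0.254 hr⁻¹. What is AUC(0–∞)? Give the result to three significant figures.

AUC = 154 mcg/mL·hr

Trapezoidal AUC_0→8.5:
  [0→1.5]: (0.00+30.46)/2 × 1.5 = 22.845
  [1.5→2.5]: (30.46+25.39)/2 × 1 = 27.925
  [2.5→4.5]: (25.39+15.52)/2 × 2 = 40.91
  [4.5→6.5]: (15.52+9.34)/2 × 2 = 24.86
  [6.5→8.5]: (9.34+5.62)/2 × 2 = 14.96
  Sum = 131.5 mcg/mL·hr
Extrapolated tail: C_last / k_e = 5.62 / 0.254 = 22.126
AUC_0→∞ = 131.5 + 22.126 = 153.626 mcg/mL·hr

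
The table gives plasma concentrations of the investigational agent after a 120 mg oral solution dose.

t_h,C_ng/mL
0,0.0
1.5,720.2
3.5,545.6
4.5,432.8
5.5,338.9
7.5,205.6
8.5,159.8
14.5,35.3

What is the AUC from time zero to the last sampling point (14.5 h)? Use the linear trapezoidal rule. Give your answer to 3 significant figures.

AUC = 3990 ng/mL·h

Trapezoidal AUC_0→14.5:
  [0→1.5]: (0.0+720.2)/2 × 1.5 = 540.15
  [1.5→3.5]: (720.2+545.6)/2 × 2 = 1265.8
  [3.5→4.5]: (545.6+432.8)/2 × 1 = 489.2
  [4.5→5.5]: (432.8+338.9)/2 × 1 = 385.85
  [5.5→7.5]: (338.9+205.6)/2 × 2 = 544.5
  [7.5→8.5]: (205.6+159.8)/2 × 1 = 182.7
  [8.5→14.5]: (159.8+35.3)/2 × 6 = 585.3
  Sum = 3993.5 ng/mL·h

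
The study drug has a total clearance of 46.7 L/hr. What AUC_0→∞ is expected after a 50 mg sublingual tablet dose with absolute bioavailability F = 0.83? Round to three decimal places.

AUC = 0.889 mg/L·hr

AUC_0→∞ = F × Dose / CL
        = 0.83 × 50 / 46.7 = 0.888651 mg/L·hr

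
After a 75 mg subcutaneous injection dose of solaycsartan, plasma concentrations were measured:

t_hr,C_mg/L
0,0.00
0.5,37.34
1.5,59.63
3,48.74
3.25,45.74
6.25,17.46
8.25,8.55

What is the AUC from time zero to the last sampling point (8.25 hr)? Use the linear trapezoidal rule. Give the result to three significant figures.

AUC = 272 mg/L·hr

Trapezoidal AUC_0→8.25:
  [0→0.5]: (0.00+37.34)/2 × 0.5 = 9.335
  [0.5→1.5]: (37.34+59.63)/2 × 1 = 48.485
  [1.5→3]: (59.63+48.74)/2 × 1.5 = 81.2775
  [3→3.25]: (48.74+45.74)/2 × 0.25 = 11.81
  [3.25→6.25]: (45.74+17.46)/2 × 3 = 94.8
  [6.25→8.25]: (17.46+8.55)/2 × 2 = 26.01
  Sum = 271.7175 mg/L·hr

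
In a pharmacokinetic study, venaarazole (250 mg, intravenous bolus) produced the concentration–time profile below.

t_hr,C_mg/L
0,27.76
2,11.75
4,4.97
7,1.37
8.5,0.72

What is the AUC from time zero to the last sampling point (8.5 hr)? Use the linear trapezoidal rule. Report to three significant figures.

Trapezoidal AUC_0→8.5:
  [0→2]: (27.76+11.75)/2 × 2 = 39.51
  [2→4]: (11.75+4.97)/2 × 2 = 16.72
  [4→7]: (4.97+1.37)/2 × 3 = 9.51
  [7→8.5]: (1.37+0.72)/2 × 1.5 = 1.5675
  Sum = 67.3075 mg/L·hr

AUC = 67.3 mg/L·hr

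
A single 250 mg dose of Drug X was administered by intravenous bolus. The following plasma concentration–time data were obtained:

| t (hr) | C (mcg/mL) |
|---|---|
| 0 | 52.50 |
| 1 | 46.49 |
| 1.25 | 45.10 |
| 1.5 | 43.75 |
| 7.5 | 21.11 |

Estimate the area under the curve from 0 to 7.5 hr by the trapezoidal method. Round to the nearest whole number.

AUC = 267 mcg/mL·hr

Trapezoidal AUC_0→7.5:
  [0→1]: (52.50+46.49)/2 × 1 = 49.495
  [1→1.25]: (46.49+45.10)/2 × 0.25 = 11.44875
  [1.25→1.5]: (45.10+43.75)/2 × 0.25 = 11.10625
  [1.5→7.5]: (43.75+21.11)/2 × 6 = 194.58
  Sum = 266.63 mcg/mL·hr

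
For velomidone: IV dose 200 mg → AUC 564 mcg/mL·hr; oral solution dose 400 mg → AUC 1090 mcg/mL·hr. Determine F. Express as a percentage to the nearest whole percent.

F = (AUC_ev / D_ev) / (AUC_iv / D_iv)
  = (1090/400) / (564/200)
  = 2.725 / 2.82 = 0.9663
  = 96.63%

F = 97%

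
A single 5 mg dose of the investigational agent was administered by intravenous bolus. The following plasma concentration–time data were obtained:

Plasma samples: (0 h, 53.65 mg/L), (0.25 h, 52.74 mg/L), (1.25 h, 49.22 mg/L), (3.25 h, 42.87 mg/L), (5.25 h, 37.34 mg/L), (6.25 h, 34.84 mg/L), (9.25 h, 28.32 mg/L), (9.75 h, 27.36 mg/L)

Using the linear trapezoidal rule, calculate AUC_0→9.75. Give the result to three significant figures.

AUC = 381 mg/L·h

Trapezoidal AUC_0→9.75:
  [0→0.25]: (53.65+52.74)/2 × 0.25 = 13.29875
  [0.25→1.25]: (52.74+49.22)/2 × 1 = 50.98
  [1.25→3.25]: (49.22+42.87)/2 × 2 = 92.09
  [3.25→5.25]: (42.87+37.34)/2 × 2 = 80.21
  [5.25→6.25]: (37.34+34.84)/2 × 1 = 36.09
  [6.25→9.25]: (34.84+28.32)/2 × 3 = 94.74
  [9.25→9.75]: (28.32+27.36)/2 × 0.5 = 13.92
  Sum = 381.32875 mg/L·h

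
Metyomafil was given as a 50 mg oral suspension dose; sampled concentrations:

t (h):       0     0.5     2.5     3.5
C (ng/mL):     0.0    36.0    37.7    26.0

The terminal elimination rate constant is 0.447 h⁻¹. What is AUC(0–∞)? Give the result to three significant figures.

AUC = 173 ng/mL·h

Trapezoidal AUC_0→3.5:
  [0→0.5]: (0.0+36.0)/2 × 0.5 = 9.0
  [0.5→2.5]: (36.0+37.7)/2 × 2 = 73.7
  [2.5→3.5]: (37.7+26.0)/2 × 1 = 31.85
  Sum = 114.55 ng/mL·h
Extrapolated tail: C_last / k_e = 26.0 / 0.447 = 58.166
AUC_0→∞ = 114.55 + 58.166 = 172.716 ng/mL·h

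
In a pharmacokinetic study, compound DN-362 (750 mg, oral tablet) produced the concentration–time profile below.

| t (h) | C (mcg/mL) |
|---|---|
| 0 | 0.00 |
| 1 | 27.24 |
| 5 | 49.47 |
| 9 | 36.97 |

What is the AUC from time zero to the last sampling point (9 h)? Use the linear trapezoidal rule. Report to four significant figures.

Trapezoidal AUC_0→9:
  [0→1]: (0.00+27.24)/2 × 1 = 13.62
  [1→5]: (27.24+49.47)/2 × 4 = 153.42
  [5→9]: (49.47+36.97)/2 × 4 = 172.88
  Sum = 339.92 mcg/mL·h

AUC = 339.9 mcg/mL·h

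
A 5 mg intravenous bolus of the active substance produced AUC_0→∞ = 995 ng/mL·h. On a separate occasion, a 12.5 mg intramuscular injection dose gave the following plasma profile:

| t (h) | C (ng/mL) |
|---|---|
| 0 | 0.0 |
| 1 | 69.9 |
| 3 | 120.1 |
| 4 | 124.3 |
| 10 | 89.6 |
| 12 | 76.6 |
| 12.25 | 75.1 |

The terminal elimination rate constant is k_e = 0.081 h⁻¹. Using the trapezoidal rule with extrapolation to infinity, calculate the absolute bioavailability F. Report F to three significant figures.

Trapezoidal AUC_0→12.25 (intramuscular injection):
  [0→1]: (0.0+69.9)/2 × 1 = 34.95
  [1→3]: (69.9+120.1)/2 × 2 = 190.0
  [3→4]: (120.1+124.3)/2 × 1 = 122.2
  [4→10]: (124.3+89.6)/2 × 6 = 641.7
  [10→12]: (89.6+76.6)/2 × 2 = 166.2
  [12→12.25]: (76.6+75.1)/2 × 0.25 = 18.9625
  Sum = 1174.0125 ng/mL·h
Tail: C_last/k_e = 75.1/0.081 = 927.160
AUC_0→∞ (intramuscular injection) = 1174.0125 + 927.160 = 2101.1725 ng/mL·h
F = (AUC_ev/D_ev)/(AUC_iv/D_iv) = (2101.1725/12.5)/(995/5) = 168.0938/199 = 0.8447

F = 0.845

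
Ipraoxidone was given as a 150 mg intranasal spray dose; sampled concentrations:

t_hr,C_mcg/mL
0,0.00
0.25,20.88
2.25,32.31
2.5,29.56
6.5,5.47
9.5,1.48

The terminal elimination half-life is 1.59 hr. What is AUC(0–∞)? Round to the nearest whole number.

AUC = 147 mcg/mL·hr

Trapezoidal AUC_0→9.5:
  [0→0.25]: (0.00+20.88)/2 × 0.25 = 2.61
  [0.25→2.25]: (20.88+32.31)/2 × 2 = 53.19
  [2.25→2.5]: (32.31+29.56)/2 × 0.25 = 7.73375
  [2.5→6.5]: (29.56+5.47)/2 × 4 = 70.06
  [6.5→9.5]: (5.47+1.48)/2 × 3 = 10.425
  Sum = 144.01875 mcg/mL·hr
k_e = ln2 / t½ = 0.693147 / 1.59 = 0.4359 hr^-1
Extrapolated tail: C_last / k_e = 1.48 / 0.4359 = 3.395
AUC_0→∞ = 144.01875 + 3.395 = 147.41375 mcg/mL·hr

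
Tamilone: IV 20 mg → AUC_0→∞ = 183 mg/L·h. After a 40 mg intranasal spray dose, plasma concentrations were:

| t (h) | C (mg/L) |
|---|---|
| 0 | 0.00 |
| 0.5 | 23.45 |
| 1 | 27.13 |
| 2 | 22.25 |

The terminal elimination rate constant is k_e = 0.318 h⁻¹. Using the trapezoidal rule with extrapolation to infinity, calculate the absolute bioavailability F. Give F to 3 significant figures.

F = 0.309

Trapezoidal AUC_0→2 (intranasal spray):
  [0→0.5]: (0.00+23.45)/2 × 0.5 = 5.8625
  [0.5→1]: (23.45+27.13)/2 × 0.5 = 12.645
  [1→2]: (27.13+22.25)/2 × 1 = 24.69
  Sum = 43.1975 mg/L·h
Tail: C_last/k_e = 22.25/0.318 = 69.969
AUC_0→∞ (intranasal spray) = 43.1975 + 69.969 = 113.1665 mg/L·h
F = (AUC_ev/D_ev)/(AUC_iv/D_iv) = (113.1665/40)/(183/20) = 2.8291625/9.15 = 0.3092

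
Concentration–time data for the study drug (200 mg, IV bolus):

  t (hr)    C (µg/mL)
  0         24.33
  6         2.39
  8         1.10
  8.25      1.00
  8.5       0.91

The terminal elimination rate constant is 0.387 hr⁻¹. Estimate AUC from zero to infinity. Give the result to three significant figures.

AUC = 86.5 µg/mL·hr

Trapezoidal AUC_0→8.5:
  [0→6]: (24.33+2.39)/2 × 6 = 80.16
  [6→8]: (2.39+1.10)/2 × 2 = 3.49
  [8→8.25]: (1.10+1.00)/2 × 0.25 = 0.2625
  [8.25→8.5]: (1.00+0.91)/2 × 0.25 = 0.23875
  Sum = 84.15125 µg/mL·hr
Extrapolated tail: C_last / k_e = 0.91 / 0.387 = 2.351
AUC_0→∞ = 84.15125 + 2.351 = 86.50225 µg/mL·hr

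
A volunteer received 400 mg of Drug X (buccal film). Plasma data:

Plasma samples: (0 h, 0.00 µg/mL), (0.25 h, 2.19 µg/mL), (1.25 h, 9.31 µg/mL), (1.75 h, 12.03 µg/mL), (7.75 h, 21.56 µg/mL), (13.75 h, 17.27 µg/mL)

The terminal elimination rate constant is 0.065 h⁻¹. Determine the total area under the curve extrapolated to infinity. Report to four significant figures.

AUC = 494.3 µg/mL·h

Trapezoidal AUC_0→13.75:
  [0→0.25]: (0.00+2.19)/2 × 0.25 = 0.27375
  [0.25→1.25]: (2.19+9.31)/2 × 1 = 5.75
  [1.25→1.75]: (9.31+12.03)/2 × 0.5 = 5.335
  [1.75→7.75]: (12.03+21.56)/2 × 6 = 100.77
  [7.75→13.75]: (21.56+17.27)/2 × 6 = 116.49
  Sum = 228.61875 µg/mL·h
Extrapolated tail: C_last / k_e = 17.27 / 0.065 = 265.692
AUC_0→∞ = 228.61875 + 265.692 = 494.31075 µg/mL·h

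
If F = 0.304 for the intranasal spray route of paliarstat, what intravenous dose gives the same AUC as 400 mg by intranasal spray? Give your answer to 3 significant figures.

Systemic exposure from an extravascular dose = F × D_ev, so the equivalent IV dose is F × D_ev.
D_iv = F × D_ev = 0.304 × 400 = 121.6 mg

D_iv = 122 mg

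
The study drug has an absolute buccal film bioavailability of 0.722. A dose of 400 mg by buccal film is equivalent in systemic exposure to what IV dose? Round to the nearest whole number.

D_iv = 289 mg

Systemic exposure from an extravascular dose = F × D_ev, so the equivalent IV dose is F × D_ev.
D_iv = F × D_ev = 0.722 × 400 = 288.8 mg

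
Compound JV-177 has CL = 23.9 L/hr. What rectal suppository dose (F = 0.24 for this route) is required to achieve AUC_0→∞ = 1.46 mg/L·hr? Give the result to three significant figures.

Dose = CL × AUC_0→∞ / F
     = 23.9 × 1.46 / 0.24 = 145.392 mg

Dose = 145 mg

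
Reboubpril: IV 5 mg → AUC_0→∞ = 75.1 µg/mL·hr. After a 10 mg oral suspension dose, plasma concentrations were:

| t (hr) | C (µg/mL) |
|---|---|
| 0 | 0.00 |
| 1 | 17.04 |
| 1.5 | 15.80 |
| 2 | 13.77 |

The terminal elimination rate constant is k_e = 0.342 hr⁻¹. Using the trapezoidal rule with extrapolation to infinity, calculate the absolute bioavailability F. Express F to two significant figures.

F = 0.43

Trapezoidal AUC_0→2 (oral suspension):
  [0→1]: (0.00+17.04)/2 × 1 = 8.52
  [1→1.5]: (17.04+15.80)/2 × 0.5 = 8.21
  [1.5→2]: (15.80+13.77)/2 × 0.5 = 7.3925
  Sum = 24.1225 µg/mL·hr
Tail: C_last/k_e = 13.77/0.342 = 40.263
AUC_0→∞ (oral suspension) = 24.1225 + 40.263 = 64.3855 µg/mL·hr
F = (AUC_ev/D_ev)/(AUC_iv/D_iv) = (64.3855/10)/(75.1/5) = 6.43855/15.02 = 0.4287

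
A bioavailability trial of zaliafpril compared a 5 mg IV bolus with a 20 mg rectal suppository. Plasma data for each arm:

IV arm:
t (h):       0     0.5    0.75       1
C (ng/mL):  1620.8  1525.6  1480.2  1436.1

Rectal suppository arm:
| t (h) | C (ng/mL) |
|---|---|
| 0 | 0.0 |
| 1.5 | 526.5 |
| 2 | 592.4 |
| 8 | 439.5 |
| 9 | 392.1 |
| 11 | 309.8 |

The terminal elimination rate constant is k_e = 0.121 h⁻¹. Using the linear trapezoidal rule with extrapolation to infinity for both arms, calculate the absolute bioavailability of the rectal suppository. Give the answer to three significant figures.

F = 0.139

Trapezoidal AUC_0→1 (IV):
  [0→0.5]: (1620.8+1525.6)/2 × 0.5 = 786.6
  [0.5→0.75]: (1525.6+1480.2)/2 × 0.25 = 375.725
  [0.75→1]: (1480.2+1436.1)/2 × 0.25 = 364.5375
  Sum = 1526.8625 ng/mL·h
IV tail: 1436.1/0.121 = 11868.595; AUC_iv,0→∞ = 1526.8625 + 11868.595 = 13395.4575 ng/mL·h
Trapezoidal AUC_0→11 (rectal suppository):
  [0→1.5]: (0.0+526.5)/2 × 1.5 = 394.875
  [1.5→2]: (526.5+592.4)/2 × 0.5 = 279.725
  [2→8]: (592.4+439.5)/2 × 6 = 3095.7
  [8→9]: (439.5+392.1)/2 × 1 = 415.8
  [9→11]: (392.1+309.8)/2 × 2 = 701.9
  Sum = 4888.0 ng/mL·h
rectal suppository tail: 309.8/0.121 = 2560.331; AUC_ev,0→∞ = 4888.0 + 2560.331 = 7448.331 ng/mL·h
F = (AUC_ev/D_ev)/(AUC_iv/D_iv) = (7448.331/20)/(13395.4575/5) = 372.41655/2679.0915 = 0.1390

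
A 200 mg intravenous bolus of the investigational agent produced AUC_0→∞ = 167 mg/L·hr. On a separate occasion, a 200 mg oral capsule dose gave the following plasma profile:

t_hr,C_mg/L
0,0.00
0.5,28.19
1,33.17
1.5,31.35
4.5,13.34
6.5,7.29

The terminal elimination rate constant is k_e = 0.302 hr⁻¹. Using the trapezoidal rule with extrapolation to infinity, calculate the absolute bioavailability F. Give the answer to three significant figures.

F = 0.900

Trapezoidal AUC_0→6.5 (oral capsule):
  [0→0.5]: (0.00+28.19)/2 × 0.5 = 7.0475
  [0.5→1]: (28.19+33.17)/2 × 0.5 = 15.34
  [1→1.5]: (33.17+31.35)/2 × 0.5 = 16.13
  [1.5→4.5]: (31.35+13.34)/2 × 3 = 67.035
  [4.5→6.5]: (13.34+7.29)/2 × 2 = 20.63
  Sum = 126.1825 mg/L·hr
Tail: C_last/k_e = 7.29/0.302 = 24.139
AUC_0→∞ (oral capsule) = 126.1825 + 24.139 = 150.3215 mg/L·hr
F = (AUC_ev/D_ev)/(AUC_iv/D_iv) = (150.3215/200)/(167/200) = 0.7516075/0.835 = 0.9001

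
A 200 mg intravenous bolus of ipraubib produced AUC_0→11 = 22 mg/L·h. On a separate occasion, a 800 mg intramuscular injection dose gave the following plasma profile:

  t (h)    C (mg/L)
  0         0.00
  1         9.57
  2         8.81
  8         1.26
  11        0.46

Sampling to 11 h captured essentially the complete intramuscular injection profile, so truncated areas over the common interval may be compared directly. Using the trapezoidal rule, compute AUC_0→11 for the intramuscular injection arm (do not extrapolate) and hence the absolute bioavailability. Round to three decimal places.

F = 0.531

Trapezoidal AUC_0→11 (intramuscular injection):
  [0→1]: (0.00+9.57)/2 × 1 = 4.785
  [1→2]: (9.57+8.81)/2 × 1 = 9.19
  [2→8]: (8.81+1.26)/2 × 6 = 30.21
  [8→11]: (1.26+0.46)/2 × 3 = 2.58
  Sum = 46.765 mg/L·h
F = (AUC_ev/D_ev)/(AUC_iv/D_iv) = (46.765/800)/(22/200) = 0.05845625/0.11 = 0.5314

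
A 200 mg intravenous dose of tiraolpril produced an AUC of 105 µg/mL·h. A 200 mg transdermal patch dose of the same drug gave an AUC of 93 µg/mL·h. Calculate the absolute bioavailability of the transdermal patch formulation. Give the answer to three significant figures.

F = (AUC_ev / D_ev) / (AUC_iv / D_iv)
  = (93/200) / (105/200)
  = 0.465 / 0.525 = 0.8857

F = 0.886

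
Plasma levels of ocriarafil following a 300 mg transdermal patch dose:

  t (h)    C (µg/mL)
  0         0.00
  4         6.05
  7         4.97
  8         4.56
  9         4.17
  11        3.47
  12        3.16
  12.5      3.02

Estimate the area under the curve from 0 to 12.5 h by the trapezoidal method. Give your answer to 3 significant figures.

AUC = 50.3 µg/mL·h

Trapezoidal AUC_0→12.5:
  [0→4]: (0.00+6.05)/2 × 4 = 12.1
  [4→7]: (6.05+4.97)/2 × 3 = 16.53
  [7→8]: (4.97+4.56)/2 × 1 = 4.765
  [8→9]: (4.56+4.17)/2 × 1 = 4.365
  [9→11]: (4.17+3.47)/2 × 2 = 7.64
  [11→12]: (3.47+3.16)/2 × 1 = 3.315
  [12→12.5]: (3.16+3.02)/2 × 0.5 = 1.545
  Sum = 50.26 µg/mL·h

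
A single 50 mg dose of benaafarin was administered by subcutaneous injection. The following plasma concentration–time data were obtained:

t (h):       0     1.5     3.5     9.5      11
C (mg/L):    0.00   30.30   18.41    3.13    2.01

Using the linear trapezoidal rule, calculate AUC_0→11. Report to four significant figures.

Trapezoidal AUC_0→11:
  [0→1.5]: (0.00+30.30)/2 × 1.5 = 22.725
  [1.5→3.5]: (30.30+18.41)/2 × 2 = 48.71
  [3.5→9.5]: (18.41+3.13)/2 × 6 = 64.62
  [9.5→11]: (3.13+2.01)/2 × 1.5 = 3.855
  Sum = 139.91 mg/L·h

AUC = 139.9 mg/L·h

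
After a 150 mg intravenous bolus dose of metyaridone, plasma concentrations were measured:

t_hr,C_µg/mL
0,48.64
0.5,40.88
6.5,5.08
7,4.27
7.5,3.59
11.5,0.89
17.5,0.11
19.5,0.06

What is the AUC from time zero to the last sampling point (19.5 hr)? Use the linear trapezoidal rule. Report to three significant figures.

Trapezoidal AUC_0→19.5:
  [0→0.5]: (48.64+40.88)/2 × 0.5 = 22.38
  [0.5→6.5]: (40.88+5.08)/2 × 6 = 137.88
  [6.5→7]: (5.08+4.27)/2 × 0.5 = 2.3375
  [7→7.5]: (4.27+3.59)/2 × 0.5 = 1.965
  [7.5→11.5]: (3.59+0.89)/2 × 4 = 8.96
  [11.5→17.5]: (0.89+0.11)/2 × 6 = 3.0
  [17.5→19.5]: (0.11+0.06)/2 × 2 = 0.17
  Sum = 176.6925 µg/mL·hr

AUC = 177 µg/mL·hr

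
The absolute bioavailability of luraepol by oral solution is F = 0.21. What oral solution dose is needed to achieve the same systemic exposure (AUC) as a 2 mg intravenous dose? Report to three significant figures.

For equal systemic exposure: F × D_ev = D_iv
D_ev = D_iv / F = 2 / 0.21 = 9.52381 mg

D_oral = 9.52 mg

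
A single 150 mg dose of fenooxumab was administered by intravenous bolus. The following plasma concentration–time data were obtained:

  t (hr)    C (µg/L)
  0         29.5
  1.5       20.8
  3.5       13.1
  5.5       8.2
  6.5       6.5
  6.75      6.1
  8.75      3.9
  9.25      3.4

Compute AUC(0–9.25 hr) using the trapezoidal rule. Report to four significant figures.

Trapezoidal AUC_0→9.25:
  [0→1.5]: (29.5+20.8)/2 × 1.5 = 37.725
  [1.5→3.5]: (20.8+13.1)/2 × 2 = 33.9
  [3.5→5.5]: (13.1+8.2)/2 × 2 = 21.3
  [5.5→6.5]: (8.2+6.5)/2 × 1 = 7.35
  [6.5→6.75]: (6.5+6.1)/2 × 0.25 = 1.575
  [6.75→8.75]: (6.1+3.9)/2 × 2 = 10.0
  [8.75→9.25]: (3.9+3.4)/2 × 0.5 = 1.825
  Sum = 113.675 µg/L·hr

AUC = 113.7 µg/L·hr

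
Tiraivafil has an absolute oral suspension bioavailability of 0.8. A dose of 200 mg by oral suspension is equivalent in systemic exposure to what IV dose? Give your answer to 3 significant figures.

Systemic exposure from an extravascular dose = F × D_ev, so the equivalent IV dose is F × D_ev.
D_iv = F × D_ev = 0.8 × 200 = 160 mg

D_iv = 160 mg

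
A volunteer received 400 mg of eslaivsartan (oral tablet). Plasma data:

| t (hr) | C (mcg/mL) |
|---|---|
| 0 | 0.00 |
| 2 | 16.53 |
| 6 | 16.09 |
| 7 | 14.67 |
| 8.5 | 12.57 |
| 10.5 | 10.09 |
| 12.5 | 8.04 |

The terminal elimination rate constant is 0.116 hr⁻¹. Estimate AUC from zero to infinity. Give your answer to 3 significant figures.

Trapezoidal AUC_0→12.5:
  [0→2]: (0.00+16.53)/2 × 2 = 16.53
  [2→6]: (16.53+16.09)/2 × 4 = 65.24
  [6→7]: (16.09+14.67)/2 × 1 = 15.38
  [7→8.5]: (14.67+12.57)/2 × 1.5 = 20.43
  [8.5→10.5]: (12.57+10.09)/2 × 2 = 22.66
  [10.5→12.5]: (10.09+8.04)/2 × 2 = 18.13
  Sum = 158.37 mcg/mL·hr
Extrapolated tail: C_last / k_e = 8.04 / 0.116 = 69.310
AUC_0→∞ = 158.37 + 69.310 = 227.68 mcg/mL·hr

AUC = 228 mcg/mL·hr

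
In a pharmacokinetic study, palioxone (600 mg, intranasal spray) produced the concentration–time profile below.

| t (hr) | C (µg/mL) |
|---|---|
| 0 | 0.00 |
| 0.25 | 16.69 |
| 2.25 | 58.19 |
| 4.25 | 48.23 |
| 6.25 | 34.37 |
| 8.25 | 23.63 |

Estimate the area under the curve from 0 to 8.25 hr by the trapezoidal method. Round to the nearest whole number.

Trapezoidal AUC_0→8.25:
  [0→0.25]: (0.00+16.69)/2 × 0.25 = 2.08625
  [0.25→2.25]: (16.69+58.19)/2 × 2 = 74.88
  [2.25→4.25]: (58.19+48.23)/2 × 2 = 106.42
  [4.25→6.25]: (48.23+34.37)/2 × 2 = 82.6
  [6.25→8.25]: (34.37+23.63)/2 × 2 = 58.0
  Sum = 323.98625 µg/mL·hr

AUC = 324 µg/mL·hr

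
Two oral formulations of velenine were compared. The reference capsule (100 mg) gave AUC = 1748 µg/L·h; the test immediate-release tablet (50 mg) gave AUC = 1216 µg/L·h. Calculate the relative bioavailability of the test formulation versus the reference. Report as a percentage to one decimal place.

F_rel = (AUC_test/D_test) / (AUC_ref/D_ref)
      = (1216/50) / (1748/100)
      = 24.32 / 17.48 = 1.3913 = 139.13%

F_rel = 139.1%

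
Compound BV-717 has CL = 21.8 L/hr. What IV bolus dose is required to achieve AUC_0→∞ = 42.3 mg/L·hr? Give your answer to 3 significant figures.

Dose_iv = CL × AUC_0→∞
     = 21.8 × 42.3 = 922.14 mg

Dose = 922 mg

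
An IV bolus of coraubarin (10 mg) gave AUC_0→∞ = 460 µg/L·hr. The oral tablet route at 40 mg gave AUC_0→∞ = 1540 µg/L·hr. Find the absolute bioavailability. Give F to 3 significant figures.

F = 0.837

F = (AUC_ev / D_ev) / (AUC_iv / D_iv)
  = (1540/40) / (460/10)
  = 38.5 / 46 = 0.8370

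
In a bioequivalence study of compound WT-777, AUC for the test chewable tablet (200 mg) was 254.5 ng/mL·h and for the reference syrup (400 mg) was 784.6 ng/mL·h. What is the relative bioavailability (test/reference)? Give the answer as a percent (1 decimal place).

F_rel = 64.9%

F_rel = (AUC_test/D_test) / (AUC_ref/D_ref)
      = (254.5/200) / (784.6/400)
      = 1.2725 / 1.9615 = 0.6487 = 64.87%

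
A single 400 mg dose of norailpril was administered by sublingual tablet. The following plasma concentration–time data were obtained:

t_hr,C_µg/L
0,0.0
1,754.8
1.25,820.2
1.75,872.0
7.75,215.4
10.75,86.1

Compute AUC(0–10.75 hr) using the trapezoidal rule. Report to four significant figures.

Trapezoidal AUC_0→10.75:
  [0→1]: (0.0+754.8)/2 × 1 = 377.4
  [1→1.25]: (754.8+820.2)/2 × 0.25 = 196.875
  [1.25→1.75]: (820.2+872.0)/2 × 0.5 = 423.05
  [1.75→7.75]: (872.0+215.4)/2 × 6 = 3262.2
  [7.75→10.75]: (215.4+86.1)/2 × 3 = 452.25
  Sum = 4711.775 µg/L·hr

AUC = 4712 µg/L·hr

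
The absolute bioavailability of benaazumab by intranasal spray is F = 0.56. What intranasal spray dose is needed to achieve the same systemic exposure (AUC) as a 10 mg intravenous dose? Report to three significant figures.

D_intranasal = 17.9 mg

For equal systemic exposure: F × D_ev = D_iv
D_ev = D_iv / F = 10 / 0.56 = 17.8571 mg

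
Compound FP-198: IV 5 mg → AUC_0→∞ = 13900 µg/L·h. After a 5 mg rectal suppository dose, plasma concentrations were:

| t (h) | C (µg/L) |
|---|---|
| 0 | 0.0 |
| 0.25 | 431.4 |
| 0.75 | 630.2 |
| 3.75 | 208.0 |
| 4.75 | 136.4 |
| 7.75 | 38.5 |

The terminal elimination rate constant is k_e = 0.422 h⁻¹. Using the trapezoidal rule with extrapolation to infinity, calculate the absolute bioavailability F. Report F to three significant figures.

Trapezoidal AUC_0→7.75 (rectal suppository):
  [0→0.25]: (0.0+431.4)/2 × 0.25 = 53.925
  [0.25→0.75]: (431.4+630.2)/2 × 0.5 = 265.4
  [0.75→3.75]: (630.2+208.0)/2 × 3 = 1257.3
  [3.75→4.75]: (208.0+136.4)/2 × 1 = 172.2
  [4.75→7.75]: (136.4+38.5)/2 × 3 = 262.35
  Sum = 2011.175 µg/L·h
Tail: C_last/k_e = 38.5/0.422 = 91.232
AUC_0→∞ (rectal suppository) = 2011.175 + 91.232 = 2102.407 µg/L·h
F = (AUC_ev/D_ev)/(AUC_iv/D_iv) = (2102.407/5)/(13900/5) = 420.4814/2780 = 0.1513

F = 0.151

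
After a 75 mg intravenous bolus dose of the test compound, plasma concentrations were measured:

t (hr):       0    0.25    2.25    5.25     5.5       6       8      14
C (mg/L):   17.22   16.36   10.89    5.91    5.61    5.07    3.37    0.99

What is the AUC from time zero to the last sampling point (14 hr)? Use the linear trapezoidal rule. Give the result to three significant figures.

AUC = 82.3 mg/L·hr

Trapezoidal AUC_0→14:
  [0→0.25]: (17.22+16.36)/2 × 0.25 = 4.1975
  [0.25→2.25]: (16.36+10.89)/2 × 2 = 27.25
  [2.25→5.25]: (10.89+5.91)/2 × 3 = 25.2
  [5.25→5.5]: (5.91+5.61)/2 × 0.25 = 1.44
  [5.5→6]: (5.61+5.07)/2 × 0.5 = 2.67
  [6→8]: (5.07+3.37)/2 × 2 = 8.44
  [8→14]: (3.37+0.99)/2 × 6 = 13.08
  Sum = 82.2775 mg/L·hr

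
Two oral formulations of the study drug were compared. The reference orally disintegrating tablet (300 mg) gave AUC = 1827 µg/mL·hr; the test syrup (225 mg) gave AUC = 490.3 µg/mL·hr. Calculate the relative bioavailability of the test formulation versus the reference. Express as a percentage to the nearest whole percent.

F_rel = (AUC_test/D_test) / (AUC_ref/D_ref)
      = (490.3/225) / (1827/300)
      = 2.17911 / 6.09 = 0.3578 = 35.78%

F_rel = 36%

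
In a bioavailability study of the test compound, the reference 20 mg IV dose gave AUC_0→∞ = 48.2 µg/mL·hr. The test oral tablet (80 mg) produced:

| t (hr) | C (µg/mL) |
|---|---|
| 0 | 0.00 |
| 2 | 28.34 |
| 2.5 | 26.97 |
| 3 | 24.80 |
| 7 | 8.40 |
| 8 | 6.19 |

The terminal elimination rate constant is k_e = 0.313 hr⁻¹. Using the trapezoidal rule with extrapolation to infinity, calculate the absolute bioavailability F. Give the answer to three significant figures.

F = 0.771

Trapezoidal AUC_0→8 (oral tablet):
  [0→2]: (0.00+28.34)/2 × 2 = 28.34
  [2→2.5]: (28.34+26.97)/2 × 0.5 = 13.8275
  [2.5→3]: (26.97+24.80)/2 × 0.5 = 12.9425
  [3→7]: (24.80+8.40)/2 × 4 = 66.4
  [7→8]: (8.40+6.19)/2 × 1 = 7.295
  Sum = 128.805 µg/mL·hr
Tail: C_last/k_e = 6.19/0.313 = 19.776
AUC_0→∞ (oral tablet) = 128.805 + 19.776 = 148.581 µg/mL·hr
F = (AUC_ev/D_ev)/(AUC_iv/D_iv) = (148.581/80)/(48.2/20) = 1.8572625/2.41 = 0.7706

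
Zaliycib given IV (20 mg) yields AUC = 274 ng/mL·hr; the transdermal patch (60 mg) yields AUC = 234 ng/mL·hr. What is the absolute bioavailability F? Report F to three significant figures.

F = 0.285

F = (AUC_ev / D_ev) / (AUC_iv / D_iv)
  = (234/60) / (274/20)
  = 3.9 / 13.7 = 0.2847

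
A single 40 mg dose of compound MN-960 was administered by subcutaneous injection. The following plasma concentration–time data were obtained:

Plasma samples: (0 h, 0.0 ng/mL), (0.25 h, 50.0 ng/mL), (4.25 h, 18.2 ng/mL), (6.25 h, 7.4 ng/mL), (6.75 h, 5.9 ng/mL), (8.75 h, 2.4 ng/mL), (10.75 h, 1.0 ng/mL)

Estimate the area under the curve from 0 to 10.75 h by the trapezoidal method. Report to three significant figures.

Trapezoidal AUC_0→10.75:
  [0→0.25]: (0.0+50.0)/2 × 0.25 = 6.25
  [0.25→4.25]: (50.0+18.2)/2 × 4 = 136.4
  [4.25→6.25]: (18.2+7.4)/2 × 2 = 25.6
  [6.25→6.75]: (7.4+5.9)/2 × 0.5 = 3.325
  [6.75→8.75]: (5.9+2.4)/2 × 2 = 8.3
  [8.75→10.75]: (2.4+1.0)/2 × 2 = 3.4
  Sum = 183.275 ng/mL·h

AUC = 183 ng/mL·h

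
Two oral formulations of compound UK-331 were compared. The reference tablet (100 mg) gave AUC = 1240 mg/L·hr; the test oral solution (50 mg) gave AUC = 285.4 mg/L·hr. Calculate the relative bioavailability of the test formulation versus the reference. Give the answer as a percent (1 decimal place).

F_rel = 46.0%

F_rel = (AUC_test/D_test) / (AUC_ref/D_ref)
      = (285.4/50) / (1240/100)
      = 5.708 / 12.4 = 0.4603 = 46.03%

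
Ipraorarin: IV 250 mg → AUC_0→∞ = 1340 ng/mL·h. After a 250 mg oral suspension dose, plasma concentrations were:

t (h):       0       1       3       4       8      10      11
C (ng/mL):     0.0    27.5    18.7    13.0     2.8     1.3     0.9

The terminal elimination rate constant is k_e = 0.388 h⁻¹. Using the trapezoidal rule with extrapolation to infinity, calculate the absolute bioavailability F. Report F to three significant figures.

Trapezoidal AUC_0→11 (oral suspension):
  [0→1]: (0.0+27.5)/2 × 1 = 13.75
  [1→3]: (27.5+18.7)/2 × 2 = 46.2
  [3→4]: (18.7+13.0)/2 × 1 = 15.85
  [4→8]: (13.0+2.8)/2 × 4 = 31.6
  [8→10]: (2.8+1.3)/2 × 2 = 4.1
  [10→11]: (1.3+0.9)/2 × 1 = 1.1
  Sum = 112.6 ng/mL·h
Tail: C_last/k_e = 0.9/0.388 = 2.320
AUC_0→∞ (oral suspension) = 112.6 + 2.320 = 114.92 ng/mL·h
F = (AUC_ev/D_ev)/(AUC_iv/D_iv) = (114.92/250)/(1340/250) = 0.45968/5.36 = 0.0858

F = 0.0858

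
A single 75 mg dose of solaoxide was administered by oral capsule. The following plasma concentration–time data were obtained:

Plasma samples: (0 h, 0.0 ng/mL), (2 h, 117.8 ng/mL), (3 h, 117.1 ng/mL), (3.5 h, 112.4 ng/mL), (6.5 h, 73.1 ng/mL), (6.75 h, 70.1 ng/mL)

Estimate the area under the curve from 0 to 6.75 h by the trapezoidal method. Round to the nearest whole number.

AUC = 589 ng/mL·h

Trapezoidal AUC_0→6.75:
  [0→2]: (0.0+117.8)/2 × 2 = 117.8
  [2→3]: (117.8+117.1)/2 × 1 = 117.45
  [3→3.5]: (117.1+112.4)/2 × 0.5 = 57.375
  [3.5→6.5]: (112.4+73.1)/2 × 3 = 278.25
  [6.5→6.75]: (73.1+70.1)/2 × 0.25 = 17.9
  Sum = 588.775 ng/mL·h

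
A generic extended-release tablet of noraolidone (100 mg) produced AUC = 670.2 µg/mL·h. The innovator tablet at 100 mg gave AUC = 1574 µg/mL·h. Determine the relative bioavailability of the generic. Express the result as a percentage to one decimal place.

F_rel = 42.6%

F_rel = (AUC_test/D_test) / (AUC_ref/D_ref)
      = (670.2/100) / (1574/100)
      = 6.702 / 15.74 = 0.4258 = 42.58%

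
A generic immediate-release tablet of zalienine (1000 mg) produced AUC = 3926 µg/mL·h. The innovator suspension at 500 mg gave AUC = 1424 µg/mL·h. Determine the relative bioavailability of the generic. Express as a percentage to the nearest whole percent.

F_rel = (AUC_test/D_test) / (AUC_ref/D_ref)
      = (3926/1000) / (1424/500)
      = 3.926 / 2.848 = 1.3785 = 137.85%

F_rel = 138%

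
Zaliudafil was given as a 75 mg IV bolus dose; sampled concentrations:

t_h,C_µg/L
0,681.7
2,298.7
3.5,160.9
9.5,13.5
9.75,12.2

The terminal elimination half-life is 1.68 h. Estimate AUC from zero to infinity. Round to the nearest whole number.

Trapezoidal AUC_0→9.75:
  [0→2]: (681.7+298.7)/2 × 2 = 980.4
  [2→3.5]: (298.7+160.9)/2 × 1.5 = 344.7
  [3.5→9.5]: (160.9+13.5)/2 × 6 = 523.2
  [9.5→9.75]: (13.5+12.2)/2 × 0.25 = 3.2125
  Sum = 1851.5125 µg/L·h
k_e = ln2 / t½ = 0.693147 / 1.68 = 0.4126 h^-1
Extrapolated tail: C_last / k_e = 12.2 / 0.4126 = 29.569
AUC_0→∞ = 1851.5125 + 29.569 = 1881.0815 µg/L·h

AUC = 1881 µg/L·h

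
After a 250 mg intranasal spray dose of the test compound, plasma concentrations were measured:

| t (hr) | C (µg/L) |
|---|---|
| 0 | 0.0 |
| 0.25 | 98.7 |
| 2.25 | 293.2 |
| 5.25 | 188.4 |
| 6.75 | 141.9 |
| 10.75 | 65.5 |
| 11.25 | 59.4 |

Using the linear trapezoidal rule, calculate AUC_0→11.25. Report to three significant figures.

Trapezoidal AUC_0→11.25:
  [0→0.25]: (0.0+98.7)/2 × 0.25 = 12.3375
  [0.25→2.25]: (98.7+293.2)/2 × 2 = 391.9
  [2.25→5.25]: (293.2+188.4)/2 × 3 = 722.4
  [5.25→6.75]: (188.4+141.9)/2 × 1.5 = 247.725
  [6.75→10.75]: (141.9+65.5)/2 × 4 = 414.8
  [10.75→11.25]: (65.5+59.4)/2 × 0.5 = 31.225
  Sum = 1820.3875 µg/L·hr

AUC = 1820 µg/L·hr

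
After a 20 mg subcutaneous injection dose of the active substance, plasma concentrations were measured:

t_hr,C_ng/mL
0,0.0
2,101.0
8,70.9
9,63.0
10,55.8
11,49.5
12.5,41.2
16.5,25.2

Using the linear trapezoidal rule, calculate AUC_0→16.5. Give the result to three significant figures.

Trapezoidal AUC_0→16.5:
  [0→2]: (0.0+101.0)/2 × 2 = 101.0
  [2→8]: (101.0+70.9)/2 × 6 = 515.7
  [8→9]: (70.9+63.0)/2 × 1 = 66.95
  [9→10]: (63.0+55.8)/2 × 1 = 59.4
  [10→11]: (55.8+49.5)/2 × 1 = 52.65
  [11→12.5]: (49.5+41.2)/2 × 1.5 = 68.025
  [12.5→16.5]: (41.2+25.2)/2 × 4 = 132.8
  Sum = 996.525 ng/mL·hr

AUC = 997 ng/mL·hr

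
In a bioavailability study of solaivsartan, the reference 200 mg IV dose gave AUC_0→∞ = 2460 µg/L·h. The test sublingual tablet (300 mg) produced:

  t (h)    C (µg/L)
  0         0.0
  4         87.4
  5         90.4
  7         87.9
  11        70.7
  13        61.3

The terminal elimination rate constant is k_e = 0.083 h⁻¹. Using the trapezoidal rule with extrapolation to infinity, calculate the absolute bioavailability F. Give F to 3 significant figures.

F = 0.442

Trapezoidal AUC_0→13 (sublingual tablet):
  [0→4]: (0.0+87.4)/2 × 4 = 174.8
  [4→5]: (87.4+90.4)/2 × 1 = 88.9
  [5→7]: (90.4+87.9)/2 × 2 = 178.3
  [7→11]: (87.9+70.7)/2 × 4 = 317.2
  [11→13]: (70.7+61.3)/2 × 2 = 132.0
  Sum = 891.2 µg/L·h
Tail: C_last/k_e = 61.3/0.083 = 738.554
AUC_0→∞ (sublingual tablet) = 891.2 + 738.554 = 1629.754 µg/L·h
F = (AUC_ev/D_ev)/(AUC_iv/D_iv) = (1629.754/300)/(2460/200) = 5.43251/12.3 = 0.4417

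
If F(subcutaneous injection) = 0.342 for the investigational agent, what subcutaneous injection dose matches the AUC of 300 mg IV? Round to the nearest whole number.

For equal systemic exposure: F × D_ev = D_iv
D_ev = D_iv / F = 300 / 0.342 = 877.193 mg

D_subcutaneous = 877 mg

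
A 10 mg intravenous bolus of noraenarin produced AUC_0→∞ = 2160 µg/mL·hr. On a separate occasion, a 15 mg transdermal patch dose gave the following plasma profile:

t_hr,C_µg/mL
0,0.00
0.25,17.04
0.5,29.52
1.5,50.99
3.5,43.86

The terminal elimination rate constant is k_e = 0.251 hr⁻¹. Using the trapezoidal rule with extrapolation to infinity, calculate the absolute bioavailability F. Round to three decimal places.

F = 0.098

Trapezoidal AUC_0→3.5 (transdermal patch):
  [0→0.25]: (0.00+17.04)/2 × 0.25 = 2.13
  [0.25→0.5]: (17.04+29.52)/2 × 0.25 = 5.82
  [0.5→1.5]: (29.52+50.99)/2 × 1 = 40.255
  [1.5→3.5]: (50.99+43.86)/2 × 2 = 94.85
  Sum = 143.055 µg/mL·hr
Tail: C_last/k_e = 43.86/0.251 = 174.741
AUC_0→∞ (transdermal patch) = 143.055 + 174.741 = 317.796 µg/mL·hr
F = (AUC_ev/D_ev)/(AUC_iv/D_iv) = (317.796/15)/(2160/10) = 21.1864/216 = 0.0981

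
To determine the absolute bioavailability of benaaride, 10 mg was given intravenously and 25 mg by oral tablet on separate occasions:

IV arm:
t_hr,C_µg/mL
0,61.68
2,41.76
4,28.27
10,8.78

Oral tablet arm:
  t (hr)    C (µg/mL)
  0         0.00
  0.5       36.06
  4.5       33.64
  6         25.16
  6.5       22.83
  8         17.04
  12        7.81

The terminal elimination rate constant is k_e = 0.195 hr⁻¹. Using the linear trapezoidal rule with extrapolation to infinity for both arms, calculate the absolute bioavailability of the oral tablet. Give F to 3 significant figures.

Trapezoidal AUC_0→10 (IV):
  [0→2]: (61.68+41.76)/2 × 2 = 103.44
  [2→4]: (41.76+28.27)/2 × 2 = 70.03
  [4→10]: (28.27+8.78)/2 × 6 = 111.15
  Sum = 284.62 µg/mL·hr
IV tail: 8.78/0.195 = 45.026; AUC_iv,0→∞ = 284.62 + 45.026 = 329.646 µg/mL·hr
Trapezoidal AUC_0→12 (oral tablet):
  [0→0.5]: (0.00+36.06)/2 × 0.5 = 9.015
  [0.5→4.5]: (36.06+33.64)/2 × 4 = 139.4
  [4.5→6]: (33.64+25.16)/2 × 1.5 = 44.1
  [6→6.5]: (25.16+22.83)/2 × 0.5 = 11.9975
  [6.5→8]: (22.83+17.04)/2 × 1.5 = 29.9025
  [8→12]: (17.04+7.81)/2 × 4 = 49.7
  Sum = 284.115 µg/mL·hr
oral tablet tail: 7.81/0.195 = 40.051; AUC_ev,0→∞ = 284.115 + 40.051 = 324.166 µg/mL·hr
F = (AUC_ev/D_ev)/(AUC_iv/D_iv) = (324.166/25)/(329.646/10) = 12.96664/32.9646 = 0.3934

F = 0.393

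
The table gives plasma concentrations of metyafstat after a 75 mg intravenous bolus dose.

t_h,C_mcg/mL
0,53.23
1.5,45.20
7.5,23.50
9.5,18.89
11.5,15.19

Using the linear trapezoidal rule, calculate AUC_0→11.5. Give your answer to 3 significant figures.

AUC = 356 mcg/mL·h

Trapezoidal AUC_0→11.5:
  [0→1.5]: (53.23+45.20)/2 × 1.5 = 73.8225
  [1.5→7.5]: (45.20+23.50)/2 × 6 = 206.1
  [7.5→9.5]: (23.50+18.89)/2 × 2 = 42.39
  [9.5→11.5]: (18.89+15.19)/2 × 2 = 34.08
  Sum = 356.3925 mcg/mL·h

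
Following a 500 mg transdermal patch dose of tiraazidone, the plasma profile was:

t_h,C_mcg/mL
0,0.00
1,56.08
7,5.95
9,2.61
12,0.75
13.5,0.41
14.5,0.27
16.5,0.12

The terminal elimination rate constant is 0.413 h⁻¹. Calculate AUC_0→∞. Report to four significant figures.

AUC = 229.6 mcg/mL·h

Trapezoidal AUC_0→16.5:
  [0→1]: (0.00+56.08)/2 × 1 = 28.04
  [1→7]: (56.08+5.95)/2 × 6 = 186.09
  [7→9]: (5.95+2.61)/2 × 2 = 8.56
  [9→12]: (2.61+0.75)/2 × 3 = 5.04
  [12→13.5]: (0.75+0.41)/2 × 1.5 = 0.87
  [13.5→14.5]: (0.41+0.27)/2 × 1 = 0.34
  [14.5→16.5]: (0.27+0.12)/2 × 2 = 0.39
  Sum = 229.33 mcg/mL·h
Extrapolated tail: C_last / k_e = 0.12 / 0.413 = 0.291
AUC_0→∞ = 229.33 + 0.291 = 229.621 mcg/mL·h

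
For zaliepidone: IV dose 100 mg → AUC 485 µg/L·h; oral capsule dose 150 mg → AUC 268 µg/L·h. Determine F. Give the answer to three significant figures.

F = 0.368

F = (AUC_ev / D_ev) / (AUC_iv / D_iv)
  = (268/150) / (485/100)
  = 1.78667 / 4.85 = 0.3684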